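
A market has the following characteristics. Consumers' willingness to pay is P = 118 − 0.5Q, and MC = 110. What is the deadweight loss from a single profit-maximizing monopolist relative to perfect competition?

Perfect competition: P = MC = 110, so 118 − 0.5Q = 110 and Q = 16.
The monopolist equates marginal revenue to marginal cost: 118 − Q = 110, so Q = 8. From demand, P = 114.
DWL is the triangle between Q = 8 and Q = 16: ½·(16 − 8)·(114 − 110) = 16.

DWL = 16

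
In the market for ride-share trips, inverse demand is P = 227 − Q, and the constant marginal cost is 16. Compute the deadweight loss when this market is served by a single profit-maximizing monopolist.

Under competition P = MC = 16, so Q = (227 − 16)/1 = 211.
A monopolist chooses Q where MR = MC. MR = 227 − 2Q; setting this equal to 16 gives Q = 105.5 and P = 121.5.
DWL is the triangle between Q = 105.5 and Q = 211: ½·(211 − 105.5)·(121.5 − 16) = 5565.125.

DWL = 5565.125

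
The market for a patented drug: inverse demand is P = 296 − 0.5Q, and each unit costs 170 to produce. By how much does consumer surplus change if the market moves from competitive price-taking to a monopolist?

Perfect competition: P = MC = 170, so 296 − 0.5Q = 170 and Q = 252.
CS = ½·(296 − 170)·252 = 15876.
A monopolist chooses Q where MR = MC. MR = 296 − Q; setting this equal to 170 gives Q = 126 and P = 233.
CS = ½·(296 − 233)·126 = 3969.
Change in consumer surplus: 3969 − 15876 = −11907.

Consumer surplus falls by 11907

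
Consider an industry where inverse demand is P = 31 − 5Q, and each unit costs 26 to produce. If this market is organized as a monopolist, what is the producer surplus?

PS = 1.25

The monopolist equates marginal revenue to marginal cost: 31 − 10Q = 26, so Q = 0.5. From demand, P = 28.5.
PS = (28.5 − 26)·0.5 = 1.25.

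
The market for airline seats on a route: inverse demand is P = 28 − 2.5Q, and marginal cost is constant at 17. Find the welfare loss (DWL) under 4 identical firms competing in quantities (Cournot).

Competitive firms price at marginal cost: P = 17, giving Q = 4.4.
In a 4-firm Cournot equilibrium, symmetry and the first-order condition give q = (28 − 17)/(12.5) = 0.88. So Q = 3.52 and P = 19.2.
DWL is the triangle between Q = 3.52 and Q = 4.4: ½·(4.4 − 3.52)·(19.2 − 17) = 0.968.

DWL = 0.968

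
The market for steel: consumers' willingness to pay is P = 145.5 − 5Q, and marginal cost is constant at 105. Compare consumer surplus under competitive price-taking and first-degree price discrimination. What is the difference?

CS falls by 164.025

Perfect competition: P = MC = 105, so 145.5 − 5Q = 105 and Q = 8.1.
CS = ½·(145.5 − 105)·8.1 = 164.025.
With perfect price discrimination, output is the efficient level Q = 8.1 (where demand meets MC), but every buyer pays their willingness to pay: CS = 0 and PS = total surplus.
CS = 0.
Change in consumer surplus: 0 − 164.025 = −164.025.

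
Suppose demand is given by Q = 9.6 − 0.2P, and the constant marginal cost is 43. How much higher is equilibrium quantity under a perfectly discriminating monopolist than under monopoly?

Inverting demand: P = 48 − 5Q.
The monopolist equates marginal revenue to marginal cost: 48 − 10Q = 43, so Q = 0.5. From demand, P = 45.5.
Under first-degree price discrimination the firm charges each unit its demand price and produces up to where P = MC, i.e. Q = 1. Consumer surplus is zero; producer surplus equals total surplus.
Change in equilibrium quantity: 1 − 0.5 = 0.5.

Equilibrium quantity rises by 0.5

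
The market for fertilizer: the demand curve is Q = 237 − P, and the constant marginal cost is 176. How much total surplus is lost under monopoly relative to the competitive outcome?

DWL = 465.125

Inverting demand: P = 237 − Q.
Competitive firms price at marginal cost: P = 176, giving Q = 61.
A monopolist chooses Q where MR = MC. MR = 237 − 2Q; setting this equal to 176 gives Q = 30.5 and P = 206.5.
DWL is the triangle between Q = 30.5 and Q = 61: ½·(61 − 30.5)·(206.5 − 176) = 465.125.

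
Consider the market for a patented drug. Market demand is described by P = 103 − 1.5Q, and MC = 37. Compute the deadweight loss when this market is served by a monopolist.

Competitive firms price at marginal cost: P = 37, giving Q = 44.
Monopoly sets MR = MC: 103 − 3Q = 37 ⇒ Q = 22, P = 103 − 1.5·22 = 70.
DWL is the triangle between Q = 22 and Q = 44: ½·(44 − 22)·(70 − 37) = 363.

DWL = 363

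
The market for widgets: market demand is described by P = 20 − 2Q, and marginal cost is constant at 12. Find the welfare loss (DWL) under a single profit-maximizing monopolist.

Perfect competition: P = MC = 12, so 20 − 2Q = 12 and Q = 4.
Monopoly sets MR = MC: 20 − 4Q = 12 ⇒ Q = 2, P = 20 − 2·2 = 16.
DWL is the triangle between Q = 2 and Q = 4: ½·(4 − 2)·(16 − 12) = 4.

DWL = 4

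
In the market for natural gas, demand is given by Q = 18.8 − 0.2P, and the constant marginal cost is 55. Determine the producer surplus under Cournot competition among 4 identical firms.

PS = 48.672

Inverting demand: P = 94 − 5Q.
In a 4-firm Cournot equilibrium, symmetry and the first-order condition give q = (94 − 55)/(25) = 1.56. So Q = 6.24 and P = 62.8.
PS = (62.8 − 55)·6.24 = 48.672.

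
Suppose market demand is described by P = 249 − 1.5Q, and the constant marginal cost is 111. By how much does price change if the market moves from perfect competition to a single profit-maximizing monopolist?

Perfect competition: P = MC = 111, so 249 − 1.5Q = 111 and Q = 92.
The monopolist equates marginal revenue to marginal cost: 249 − 3Q = 111, so Q = 46. From demand, P = 180.
Change in price: 180 − 111 = 69.

Price rises by 69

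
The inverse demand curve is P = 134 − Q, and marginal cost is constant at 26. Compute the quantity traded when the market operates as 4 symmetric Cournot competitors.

With 4 symmetric Cournot firms, each firm's FOC gives 134 − 5q = 26, so q = 21.6, Q = 4·21.6 = 86.4, and P = 47.6.

Q = 86.4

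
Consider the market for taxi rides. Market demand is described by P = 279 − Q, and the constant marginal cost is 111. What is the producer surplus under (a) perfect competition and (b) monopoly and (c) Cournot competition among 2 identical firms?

Competition: PS = 0; Monopoly: PS = 7056; Cournot: PS = 6272

Perfect competition: P = MC = 111, so 279 − Q = 111 and Q = 168.
PS = (111 − 111)·168 = 0.
The monopolist equates marginal revenue to marginal cost: 279 − 2Q = 111, so Q = 84. From demand, P = 195.
PS = (195 − 111)·84 = 7056.
With 2 symmetric Cournot firms, each firm's FOC gives 279 − 3q = 111, so q = 56, Q = 2·56 = 112, and P = 167.
PS = (167 − 111)·112 = 6272.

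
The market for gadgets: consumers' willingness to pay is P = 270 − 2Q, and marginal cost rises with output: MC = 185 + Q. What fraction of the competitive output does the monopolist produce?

The monopolist equates marginal revenue to marginal cost: 270 − 4Q = 185 + Q, so Q = 17. From demand, P = 236.
Competitive equilibrium sets price equal to marginal cost: 270 − 2Q = 185 + Q, so Q = 85/3 and P = 640/3.
Ratio Q_m/Q_c = 17/(85/3) = 0.6.

Q_m/Q_c = 0.6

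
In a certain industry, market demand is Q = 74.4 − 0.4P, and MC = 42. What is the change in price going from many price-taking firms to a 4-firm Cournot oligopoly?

Inverting demand: P = 186 − 2.5Q.
Under competition P = MC = 42, so Q = (186 − 42)/2.5 = 57.6.
With 4 symmetric Cournot firms, each firm's FOC gives 186 − 12.5q = 42, so q = 11.52, Q = 4·11.52 = 46.08, and P = 70.8.
Change in price: 70.8 − 42 = 28.8.

P rises by 28.8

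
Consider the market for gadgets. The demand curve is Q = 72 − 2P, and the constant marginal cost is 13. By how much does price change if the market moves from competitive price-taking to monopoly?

Price rises by 11.5

Inverting demand: P = 36 − 0.5Q.
Competitive firms price at marginal cost: P = 13, giving Q = 46.
Monopoly sets MR = MC: 36 − Q = 13 ⇒ Q = 23, P = 36 − 0.5·23 = 24.5.
Change in price: 24.5 − 13 = 11.5.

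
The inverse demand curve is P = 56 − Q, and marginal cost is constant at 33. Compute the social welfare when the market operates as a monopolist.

TS = 198.375

A monopolist chooses Q where MR = MC. MR = 56 − 2Q; setting this equal to 33 gives Q = 11.5 and P = 44.5.
CS = ½·(56 − 44.5)·11.5 = 66.125; PS = (44.5 − 33)·11.5 = 132.25; TS = 198.375.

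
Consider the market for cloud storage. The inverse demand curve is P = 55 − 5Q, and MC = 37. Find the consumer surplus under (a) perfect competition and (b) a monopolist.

Perfect competition: P = MC = 37, so 55 − 5Q = 37 and Q = 3.6.
CS = ½·(55 − 37)·3.6 = 32.4.
The monopolist equates marginal revenue to marginal cost: 55 − 10Q = 37, so Q = 1.8. From demand, P = 46.
CS = ½·(55 − 46)·1.8 = 8.1.

Competition: CS = 32.4; Monopoly: CS = 8.1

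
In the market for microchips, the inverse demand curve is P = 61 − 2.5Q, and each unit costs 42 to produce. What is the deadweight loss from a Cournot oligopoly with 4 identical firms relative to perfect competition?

Competitive firms price at marginal cost: P = 42, giving Q = 7.6.
In a 4-firm Cournot equilibrium, symmetry and the first-order condition give q = (61 − 42)/(12.5) = 1.52. So Q = 6.08 and P = 45.8.
DWL is the triangle between Q = 6.08 and Q = 7.6: ½·(7.6 − 6.08)·(45.8 − 42) = 2.888.

DWL = 2.888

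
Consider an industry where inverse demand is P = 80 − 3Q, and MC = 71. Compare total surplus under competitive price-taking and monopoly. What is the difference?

Under competition P = MC = 71, so Q = (80 − 71)/3 = 3.
CS = ½·(80 − 71)·3 = 13.5; PS = (71 − 71)·3 = 0; TS = 13.5.
A monopolist chooses Q where MR = MC. MR = 80 − 6Q; setting this equal to 71 gives Q = 1.5 and P = 75.5.
CS = ½·(80 − 75.5)·1.5 = 3.375; PS = (75.5 − 71)·1.5 = 6.75; TS = 10.125.
Change in total surplus: 10.125 − 13.5 = −3.375.

TS falls by 3.375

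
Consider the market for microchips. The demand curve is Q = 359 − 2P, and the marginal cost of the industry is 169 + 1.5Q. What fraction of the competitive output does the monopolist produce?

Q_m/Q_c = 0.8

Inverting demand: P = 179.5 − 0.5Q.
The monopolist equates marginal revenue to marginal cost: 179.5 − Q = 169 + 1.5Q, so Q = 4.2. From demand, P = 177.4.
Under competition P = MC: 179.5 − 0.5Q = 169 + 1.5Q ⇒ Q = 5.25, P = 176.875.
Ratio Q_m/Q_c = 4.2/5.25 = 0.8.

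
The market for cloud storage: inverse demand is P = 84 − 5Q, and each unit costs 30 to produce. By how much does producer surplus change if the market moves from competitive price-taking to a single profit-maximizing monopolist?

Under competition P = MC = 30, so Q = (84 − 30)/5 = 10.8.
PS = (30 − 30)·10.8 = 0.
Monopoly sets MR = MC: 84 − 10Q = 30 ⇒ Q = 5.4, P = 84 − 5·5.4 = 57.
PS = (57 − 30)·5.4 = 145.8.
Change in producer surplus: 145.8 − 0 = 145.8.

Producer surplus rises by 145.8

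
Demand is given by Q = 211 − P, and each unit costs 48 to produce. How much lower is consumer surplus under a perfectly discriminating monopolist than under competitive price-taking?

Inverting demand: P = 211 − Q.
Perfect competition: P = MC = 48, so 211 − Q = 48 and Q = 163.
CS = ½·(211 − 48)·163 = 13284.5.
With perfect price discrimination, output is the efficient level Q = 163 (where demand meets MC), but every buyer pays their willingness to pay: CS = 0 and PS = total surplus.
CS = 0.
Change in consumer surplus: 0 − 13284.5 = −13284.5.

Consumer surplus falls by 13284.5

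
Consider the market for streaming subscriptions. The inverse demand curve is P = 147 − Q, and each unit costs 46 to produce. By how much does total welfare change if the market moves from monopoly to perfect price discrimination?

Total welfare rises by 1275.125

Monopoly sets MR = MC: 147 − 2Q = 46 ⇒ Q = 50.5, P = 147 − 50.5 = 96.5.
CS = ½·(147 − 96.5)·50.5 = 1275.125; PS = (96.5 − 46)·50.5 = 2550.25; TS = 3825.375.
With perfect price discrimination, output is the efficient level Q = 101 (where demand meets MC), but every buyer pays their willingness to pay: CS = 0 and PS = total surplus.
TS = 5100.5 (equal to competitive TS).
Change in total welfare: 5100.5 − 3825.375 = 1275.125.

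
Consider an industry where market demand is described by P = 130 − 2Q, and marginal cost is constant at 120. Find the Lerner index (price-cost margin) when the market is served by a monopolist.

Monopoly sets MR = MC: 130 − 4Q = 120 ⇒ Q = 2.5, P = 130 − 2·2.5 = 125.
Lerner index = (P − MC)/P = (125 − 120)/125 = 0.04.

Lerner index = 0.04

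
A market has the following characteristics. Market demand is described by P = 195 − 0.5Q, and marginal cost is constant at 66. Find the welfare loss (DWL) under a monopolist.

Under competition P = MC = 66, so Q = (195 − 66)/0.5 = 258.
The monopolist equates marginal revenue to marginal cost: 195 − Q = 66, so Q = 129. From demand, P = 130.5.
DWL is the triangle between Q = 129 and Q = 258: ½·(258 − 129)·(130.5 − 66) = 4160.25.

DWL = 4160.25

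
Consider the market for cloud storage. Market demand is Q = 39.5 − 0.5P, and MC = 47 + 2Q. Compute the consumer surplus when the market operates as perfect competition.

Inverting demand: P = 79 − 2Q.
Under competition P = MC: 79 − 2Q = 47 + 2Q ⇒ Q = 8, P = 63.
CS = ½·(79 − 63)·8 = 64.

CS = 64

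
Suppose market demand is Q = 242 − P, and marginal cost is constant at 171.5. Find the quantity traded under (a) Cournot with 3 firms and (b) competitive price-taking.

Cournot: Q = 52.875; Competition: Q = 70.5

Inverting demand: P = 242 − Q.
Cournot with 3 identical firms: the symmetric best-response condition is 242 − 4q = 171.5. Each firm produces q = 17.625, total output Q = 52.875, price P = 189.125.
Competitive firms price at marginal cost: P = 171.5, giving Q = 70.5.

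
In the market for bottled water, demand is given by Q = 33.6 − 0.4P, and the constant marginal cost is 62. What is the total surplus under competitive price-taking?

TS = 96.8

Inverting demand: P = 84 − 2.5Q.
Competitive firms price at marginal cost: P = 62, giving Q = 8.8.
CS = ½·(84 − 62)·8.8 = 96.8; PS = (62 − 62)·8.8 = 0; TS = 96.8.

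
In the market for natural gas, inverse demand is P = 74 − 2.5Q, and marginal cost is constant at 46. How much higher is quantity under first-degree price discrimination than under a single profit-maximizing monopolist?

The monopolist equates marginal revenue to marginal cost: 74 − 5Q = 46, so Q = 5.6. From demand, P = 60.
Under first-degree price discrimination the firm charges each unit its demand price and produces up to where P = MC, i.e. Q = 11.2. Consumer surplus is zero; producer surplus equals total surplus.
Change in quantity: 11.2 − 5.6 = 5.6.

Q rises by 5.6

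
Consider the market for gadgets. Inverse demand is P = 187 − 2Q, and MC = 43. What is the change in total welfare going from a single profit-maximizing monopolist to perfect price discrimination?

TS rises by 1296

A monopolist chooses Q where MR = MC. MR = 187 − 4Q; setting this equal to 43 gives Q = 36 and P = 115.
CS = ½·(187 − 115)·36 = 1296; PS = (115 − 43)·36 = 2592; TS = 3888.
A perfectly discriminating monopolist sells every unit with P(Q) ≥ MC(Q), so output equals the competitive quantity Q = 72. Each buyer pays their reservation price, so CS = 0 and the firm captures all surplus.
TS = 5184 (equal to competitive TS).
Change in total welfare: 5184 − 3888 = 1296.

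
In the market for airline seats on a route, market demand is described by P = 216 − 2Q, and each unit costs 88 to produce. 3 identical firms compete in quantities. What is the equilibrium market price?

P = 120

Cournot with 3 identical firms: the symmetric best-response condition is 216 − 8q = 88. Each firm produces q = 16, total output Q = 48, price P = 120.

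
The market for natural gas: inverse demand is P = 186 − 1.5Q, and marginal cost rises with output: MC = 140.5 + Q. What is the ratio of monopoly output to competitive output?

Monopoly sets MR = MC: 186 − 3Q = 140.5 + Q ⇒ Q = 11.375, P = 186 − 1.5·11.375 = 2703/16.
Competitive equilibrium sets price equal to marginal cost: 186 − 1.5Q = 140.5 + Q, so Q = 18.2 and P = 158.7.
Ratio Q_m/Q_c = 11.375/18.2 = 0.625.

Q_m/Q_c = 0.625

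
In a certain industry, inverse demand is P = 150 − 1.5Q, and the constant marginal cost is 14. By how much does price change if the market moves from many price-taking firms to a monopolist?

P rises by 68

Competitive firms price at marginal cost: P = 14, giving Q = 272/3.
Monopoly sets MR = MC: 150 − 3Q = 14 ⇒ Q = 136/3, P = 150 − 1.5·136/3 = 82.
Change in price: 82 − 14 = 68.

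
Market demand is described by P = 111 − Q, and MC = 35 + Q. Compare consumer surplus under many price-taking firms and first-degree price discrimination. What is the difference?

CS falls by 722

Competitive equilibrium sets price equal to marginal cost: 111 − Q = 35 + Q, so Q = 38 and P = 73.
CS = ½·(111 − 73)·38 = 722.
With perfect price discrimination, output is the efficient level Q = 38 (where demand meets MC), but every buyer pays their willingness to pay: CS = 0 and PS = total surplus.
CS = 0.
Change in consumer surplus: 0 − 722 = −722.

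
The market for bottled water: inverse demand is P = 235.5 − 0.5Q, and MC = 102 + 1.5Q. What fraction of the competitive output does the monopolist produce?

Q_m/Q_c = 0.8

A monopolist chooses Q where MR = MC. MR = 235.5 − Q; setting this equal to 102 + 1.5Q gives Q = 53.4 and P = 208.8.
Under competition P = MC: 235.5 − 0.5Q = 102 + 1.5Q ⇒ Q = 66.75, P = 202.125.
Ratio Q_m/Q_c = 53.4/66.75 = 0.8.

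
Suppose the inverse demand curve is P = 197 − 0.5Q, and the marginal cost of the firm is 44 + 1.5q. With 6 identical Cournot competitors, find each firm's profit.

In a 6-firm Cournot equilibrium, symmetry and the first-order condition give q = (197 − 44)/(5) = 30.6. So Q = 183.6 and P = 105.2.
Each firm's profit = 105.2·30.6 − (44·30.6 + ½·1.5·30.6²) = 1170.45.

π_i = 1170.45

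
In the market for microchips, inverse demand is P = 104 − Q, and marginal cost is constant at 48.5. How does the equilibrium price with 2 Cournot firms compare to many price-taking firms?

Cournot: P = 67; Competition: P = 48.5

With 2 symmetric Cournot firms, each firm's FOC gives 104 − 3q = 48.5, so q = 18.5, Q = 2·18.5 = 37, and P = 67.
Under competition P = MC = 48.5, so Q = (104 − 48.5)/1 = 55.5.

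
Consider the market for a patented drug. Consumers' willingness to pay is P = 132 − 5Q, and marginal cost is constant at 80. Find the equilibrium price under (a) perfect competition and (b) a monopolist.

Perfect competition: P = MC = 80, so 132 − 5Q = 80 and Q = 10.4.
Monopoly sets MR = MC: 132 − 10Q = 80 ⇒ Q = 5.2, P = 132 − 5·5.2 = 106.

Competition: P = 80; Monopoly: P = 106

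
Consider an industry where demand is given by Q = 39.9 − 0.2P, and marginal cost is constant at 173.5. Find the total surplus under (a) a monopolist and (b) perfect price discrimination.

Inverting demand: P = 199.5 − 5Q.
The monopolist equates marginal revenue to marginal cost: 199.5 − 10Q = 173.5, so Q = 2.6. From demand, P = 186.5.
CS = ½·(199.5 − 186.5)·2.6 = 16.9; PS = (186.5 − 173.5)·2.6 = 33.8; TS = 50.7.
A perfectly discriminating monopolist sells every unit with P(Q) ≥ MC(Q), so output equals the competitive quantity Q = 5.2. Each buyer pays their reservation price, so CS = 0 and the firm captures all surplus.
TS = 67.6 (equal to competitive TS).

Monopoly: TS = 50.7; Perfect PD: TS = 67.6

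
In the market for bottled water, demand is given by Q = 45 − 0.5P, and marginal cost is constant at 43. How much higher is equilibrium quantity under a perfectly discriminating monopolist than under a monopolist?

Inverting demand: P = 90 − 2Q.
A monopolist chooses Q where MR = MC. MR = 90 − 4Q; setting this equal to 43 gives Q = 11.75 and P = 66.5.
A perfectly discriminating monopolist sells every unit with P(Q) ≥ MC(Q), so output equals the competitive quantity Q = 23.5. Each buyer pays their reservation price, so CS = 0 and the firm captures all surplus.
Change in equilibrium quantity: 23.5 − 11.75 = 11.75.

Equilibrium quantity rises by 11.75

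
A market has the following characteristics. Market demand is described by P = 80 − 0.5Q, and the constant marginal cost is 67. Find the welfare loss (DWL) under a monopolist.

Competitive firms price at marginal cost: P = 67, giving Q = 26.
Monopoly sets MR = MC: 80 − Q = 67 ⇒ Q = 13, P = 80 − 0.5·13 = 73.5.
DWL is the triangle between Q = 13 and Q = 26: ½·(26 − 13)·(73.5 − 67) = 42.25.

DWL = 42.25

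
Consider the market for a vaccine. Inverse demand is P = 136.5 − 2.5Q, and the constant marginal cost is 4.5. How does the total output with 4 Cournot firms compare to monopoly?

In a 4-firm Cournot equilibrium, symmetry and the first-order condition give q = (136.5 − 4.5)/(12.5) = 10.56. So Q = 42.24 and P = 30.9.
A monopolist chooses Q where MR = MC. MR = 136.5 − 5Q; setting this equal to 4.5 gives Q = 26.4 and P = 70.5.

Cournot: Q = 42.24; Monopoly: Q = 26.4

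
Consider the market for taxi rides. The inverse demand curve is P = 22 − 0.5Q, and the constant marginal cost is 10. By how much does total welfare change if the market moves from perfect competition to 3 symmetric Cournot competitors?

TS falls by 9

Competitive firms price at marginal cost: P = 10, giving Q = 24.
CS = ½·(22 − 10)·24 = 144; PS = (10 − 10)·24 = 0; TS = 144.
With 3 symmetric Cournot firms, each firm's FOC gives 22 − 2q = 10, so q = 6, Q = 3·6 = 18, and P = 13.
CS = ½·(22 − 13)·18 = 81; PS = (13 − 10)·18 = 54; TS = 135.
Change in total welfare: 135 − 144 = −9.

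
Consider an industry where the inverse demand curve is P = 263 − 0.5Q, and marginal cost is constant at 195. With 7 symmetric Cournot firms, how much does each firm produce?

q_i = 17

Cournot with 7 identical firms: the symmetric best-response condition is 263 − 4q = 195. Each firm produces q = 17, total output Q = 119, price P = 203.5.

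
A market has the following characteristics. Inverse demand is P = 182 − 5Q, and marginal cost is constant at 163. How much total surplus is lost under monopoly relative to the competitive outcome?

Competitive firms price at marginal cost: P = 163, giving Q = 3.8.
Monopoly sets MR = MC: 182 − 10Q = 163 ⇒ Q = 1.9, P = 182 − 5·1.9 = 172.5.
DWL is the triangle between Q = 1.9 and Q = 3.8: ½·(3.8 − 1.9)·(172.5 − 163) = 9.025.

DWL = 9.025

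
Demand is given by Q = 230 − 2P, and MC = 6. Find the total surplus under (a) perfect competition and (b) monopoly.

Competition: TS = 11881; Monopoly: TS = 8910.75

Inverting demand: P = 115 − 0.5Q.
Perfect competition: P = MC = 6, so 115 − 0.5Q = 6 and Q = 218.
CS = ½·(115 − 6)·218 = 11881; PS = (6 − 6)·218 = 0; TS = 11881.
A monopolist chooses Q where MR = MC. MR = 115 − Q; setting this equal to 6 gives Q = 109 and P = 60.5.
CS = ½·(115 − 60.5)·109 = 2970.25; PS = (60.5 − 6)·109 = 5940.5; TS = 8910.75.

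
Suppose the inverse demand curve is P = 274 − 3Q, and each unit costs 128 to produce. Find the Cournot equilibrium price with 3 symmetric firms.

P = 164.5

In a 3-firm Cournot equilibrium, symmetry and the first-order condition give q = (274 − 128)/(12) = 73/6. So Q = 36.5 and P = 164.5.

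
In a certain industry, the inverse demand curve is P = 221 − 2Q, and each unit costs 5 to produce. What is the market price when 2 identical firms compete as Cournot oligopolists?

With 2 symmetric Cournot firms, each firm's FOC gives 221 − 6q = 5, so q = 36, Q = 2·36 = 72, and P = 77.

P = 77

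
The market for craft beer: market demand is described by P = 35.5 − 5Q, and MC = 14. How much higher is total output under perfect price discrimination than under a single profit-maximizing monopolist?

The monopolist equates marginal revenue to marginal cost: 35.5 − 10Q = 14, so Q = 2.15. From demand, P = 24.75.
A perfectly discriminating monopolist sells every unit with P(Q) ≥ MC(Q), so output equals the competitive quantity Q = 4.3. Each buyer pays their reservation price, so CS = 0 and the firm captures all surplus.
Change in total output: 4.3 − 2.15 = 2.15.

Q rises by 2.15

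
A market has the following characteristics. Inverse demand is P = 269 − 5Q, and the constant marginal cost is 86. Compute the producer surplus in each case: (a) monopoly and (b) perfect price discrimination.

Monopoly: PS = 1674.45; Perfect PD: PS = 3348.9

The monopolist equates marginal revenue to marginal cost: 269 − 10Q = 86, so Q = 18.3. From demand, P = 177.5.
PS = (177.5 − 86)·18.3 = 1674.45.
Under first-degree price discrimination the firm charges each unit its demand price and produces up to where P = MC, i.e. Q = 36.6. Consumer surplus is zero; producer surplus equals total surplus.
PS = ½·(269 − 86)·36.6 = 3348.9.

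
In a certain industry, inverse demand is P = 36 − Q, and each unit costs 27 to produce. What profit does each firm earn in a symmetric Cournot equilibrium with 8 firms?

With 8 symmetric Cournot firms, each firm's FOC gives 36 − 9q = 27, so q = 1, Q = 8·1 = 8, and P = 28.
Each firm's profit = (28 − 27)·1 = 1.

π_i = 1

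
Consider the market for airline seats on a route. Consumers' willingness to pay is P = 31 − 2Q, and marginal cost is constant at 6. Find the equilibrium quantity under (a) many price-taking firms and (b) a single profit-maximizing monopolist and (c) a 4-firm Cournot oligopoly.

Under competition P = MC = 6, so Q = (31 − 6)/2 = 12.5.
Monopoly sets MR = MC: 31 − 4Q = 6 ⇒ Q = 6.25, P = 31 − 2·6.25 = 18.5.
Cournot with 4 identical firms: the symmetric best-response condition is 31 − 10q = 6. Each firm produces q = 2.5, total output Q = 10, price P = 11.

Competition: Q = 12.5; Monopoly: Q = 6.25; Cournot: Q = 10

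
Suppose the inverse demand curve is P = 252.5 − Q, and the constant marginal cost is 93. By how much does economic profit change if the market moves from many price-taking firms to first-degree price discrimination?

Economic profit rises by 12720.125

Under competition P = MC = 93, so Q = (252.5 − 93)/1 = 159.5.
Profit = (93 − 93)·159.5 = 0.
A perfectly discriminating monopolist sells every unit with P(Q) ≥ MC(Q), so output equals the competitive quantity Q = 159.5. Each buyer pays their reservation price, so CS = 0 and the firm captures all surplus.
PS equals the full surplus area, 12720.125. Profit = 12720.125 = 12720.125.
Change in economic profit: 12720.125 − 0 = 12720.125.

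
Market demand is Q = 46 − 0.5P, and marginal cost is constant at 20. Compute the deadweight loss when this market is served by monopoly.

DWL = 324

Inverting demand: P = 92 − 2Q.
Under competition P = MC = 20, so Q = (92 − 20)/2 = 36.
The monopolist equates marginal revenue to marginal cost: 92 − 4Q = 20, so Q = 18. From demand, P = 56.
DWL is the triangle between Q = 18 and Q = 36: ½·(36 − 18)·(56 − 20) = 324.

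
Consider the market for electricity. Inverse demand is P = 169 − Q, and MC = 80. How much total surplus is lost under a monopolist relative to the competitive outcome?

DWL = 990.125

Competitive firms price at marginal cost: P = 80, giving Q = 89.
A monopolist chooses Q where MR = MC. MR = 169 − 2Q; setting this equal to 80 gives Q = 44.5 and P = 124.5.
DWL is the triangle between Q = 44.5 and Q = 89: ½·(89 − 44.5)·(124.5 − 80) = 990.125.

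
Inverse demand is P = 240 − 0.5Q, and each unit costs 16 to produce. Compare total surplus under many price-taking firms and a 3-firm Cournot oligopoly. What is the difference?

Under competition P = MC = 16, so Q = (240 − 16)/0.5 = 448.
CS = ½·(240 − 16)·448 = 50176; PS = (16 − 16)·448 = 0; TS = 50176.
With 3 symmetric Cournot firms, each firm's FOC gives 240 − 2q = 16, so q = 112, Q = 3·112 = 336, and P = 72.
CS = ½·(240 − 72)·336 = 28224; PS = (72 − 16)·336 = 18816; TS = 47040.
Change in total surplus: 47040 − 50176 = −3136.

Total surplus falls by 3136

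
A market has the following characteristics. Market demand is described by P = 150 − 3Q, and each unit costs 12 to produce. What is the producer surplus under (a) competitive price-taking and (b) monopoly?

Competition: PS = 0; Monopoly: PS = 1587

Competitive firms price at marginal cost: P = 12, giving Q = 46.
PS = (12 − 12)·46 = 0.
A monopolist chooses Q where MR = MC. MR = 150 − 6Q; setting this equal to 12 gives Q = 23 and P = 81.
PS = (81 − 12)·23 = 1587.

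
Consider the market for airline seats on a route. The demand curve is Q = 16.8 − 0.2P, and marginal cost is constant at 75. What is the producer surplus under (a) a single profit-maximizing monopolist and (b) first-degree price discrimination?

Monopoly: PS = 4.05; Perfect PD: PS = 8.1

Inverting demand: P = 84 − 5Q.
The monopolist equates marginal revenue to marginal cost: 84 − 10Q = 75, so Q = 0.9. From demand, P = 79.5.
PS = (79.5 − 75)·0.9 = 4.05.
With perfect price discrimination, output is the efficient level Q = 1.8 (where demand meets MC), but every buyer pays their willingness to pay: CS = 0 and PS = total surplus.
PS = ½·(84 − 75)·1.8 = 8.1.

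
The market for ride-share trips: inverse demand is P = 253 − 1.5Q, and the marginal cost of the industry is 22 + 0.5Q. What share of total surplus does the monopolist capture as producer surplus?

The monopolist equates marginal revenue to marginal cost: 253 − 3Q = 22 + 0.5Q, so Q = 66. From demand, P = 154.
CS = ½·(253 − 154)·66 = 3267.
PS = P·Q − VC(Q) = 154·66 − (22·66 + ½·0.5·66²) = 7623.
Share captured = PS/TS = 7623/10890 = 0.7.

PS/TS = 0.7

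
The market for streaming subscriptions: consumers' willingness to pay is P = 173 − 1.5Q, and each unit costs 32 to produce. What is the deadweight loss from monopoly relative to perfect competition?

DWL = 1656.75

Competitive firms price at marginal cost: P = 32, giving Q = 94.
A monopolist chooses Q where MR = MC. MR = 173 − 3Q; setting this equal to 32 gives Q = 47 and P = 102.5.
DWL is the triangle between Q = 47 and Q = 94: ½·(94 − 47)·(102.5 − 32) = 1656.75.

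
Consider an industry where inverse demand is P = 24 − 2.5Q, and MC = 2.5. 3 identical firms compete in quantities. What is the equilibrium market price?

Cournot with 3 identical firms: the symmetric best-response condition is 24 − 10q = 2.5. Each firm produces q = 2.15, total output Q = 6.45, price P = 7.875.

P = 7.875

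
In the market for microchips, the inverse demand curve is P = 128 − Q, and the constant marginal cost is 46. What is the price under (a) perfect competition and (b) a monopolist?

Competitive firms price at marginal cost: P = 46, giving Q = 82.
A monopolist chooses Q where MR = MC. MR = 128 − 2Q; setting this equal to 46 gives Q = 41 and P = 87.

Competition: P = 46; Monopoly: P = 87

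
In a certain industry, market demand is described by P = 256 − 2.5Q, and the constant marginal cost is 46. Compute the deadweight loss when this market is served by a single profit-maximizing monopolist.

Under competition P = MC = 46, so Q = (256 − 46)/2.5 = 84.
A monopolist chooses Q where MR = MC. MR = 256 − 5Q; setting this equal to 46 gives Q = 42 and P = 151.
DWL is the triangle between Q = 42 and Q = 84: ½·(84 − 42)·(151 − 46) = 2205.

DWL = 2205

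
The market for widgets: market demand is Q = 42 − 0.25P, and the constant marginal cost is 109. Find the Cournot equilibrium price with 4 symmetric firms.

P = 120.8

Inverting demand: P = 168 − 4Q.
Cournot with 4 identical firms: the symmetric best-response condition is 168 − 20q = 109. Each firm produces q = 2.95, total output Q = 11.8, price P = 120.8.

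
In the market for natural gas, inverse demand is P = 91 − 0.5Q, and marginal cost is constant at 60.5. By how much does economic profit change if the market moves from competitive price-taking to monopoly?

π rises by 465.125

Competitive firms price at marginal cost: P = 60.5, giving Q = 61.
Profit = (60.5 − 60.5)·61 = 0.
A monopolist chooses Q where MR = MC. MR = 91 − Q; setting this equal to 60.5 gives Q = 30.5 and P = 75.75.
Profit = (75.75 − 60.5)·30.5 = 465.125.
Change in economic profit: 465.125 − 0 = 465.125.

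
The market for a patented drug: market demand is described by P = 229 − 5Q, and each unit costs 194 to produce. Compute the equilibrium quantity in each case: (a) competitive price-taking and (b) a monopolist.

Perfect competition: P = MC = 194, so 229 − 5Q = 194 and Q = 7.
A monopolist chooses Q where MR = MC. MR = 229 − 10Q; setting this equal to 194 gives Q = 3.5 and P = 211.5.

Competition: Q = 7; Monopoly: Q = 3.5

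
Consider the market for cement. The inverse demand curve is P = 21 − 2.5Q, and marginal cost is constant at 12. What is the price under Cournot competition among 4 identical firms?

In a 4-firm Cournot equilibrium, symmetry and the first-order condition give q = (21 − 12)/(12.5) = 0.72. So Q = 2.88 and P = 13.8.

P = 13.8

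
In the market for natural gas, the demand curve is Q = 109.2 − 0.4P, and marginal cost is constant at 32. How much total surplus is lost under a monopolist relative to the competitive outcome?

Inverting demand: P = 273 − 2.5Q.
Competitive firms price at marginal cost: P = 32, giving Q = 96.4.
Monopoly sets MR = MC: 273 − 5Q = 32 ⇒ Q = 48.2, P = 273 − 2.5·48.2 = 152.5.
DWL is the triangle between Q = 48.2 and Q = 96.4: ½·(96.4 − 48.2)·(152.5 − 32) = 2904.05.

DWL = 2904.05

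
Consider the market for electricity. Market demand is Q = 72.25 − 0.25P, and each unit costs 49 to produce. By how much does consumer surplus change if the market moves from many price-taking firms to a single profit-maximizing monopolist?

Inverting demand: P = 289 − 4Q.
Under competition P = MC = 49, so Q = (289 − 49)/4 = 60.
CS = ½·(289 − 49)·60 = 7200.
Monopoly sets MR = MC: 289 − 8Q = 49 ⇒ Q = 30, P = 289 − 4·30 = 169.
CS = ½·(289 − 169)·30 = 1800.
Change in consumer surplus: 1800 − 7200 = −5400.

Consumer surplus falls by 5400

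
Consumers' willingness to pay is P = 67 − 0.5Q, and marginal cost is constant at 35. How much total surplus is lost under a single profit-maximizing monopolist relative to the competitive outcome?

DWL = 256

Under competition P = MC = 35, so Q = (67 − 35)/0.5 = 64.
A monopolist chooses Q where MR = MC. MR = 67 − Q; setting this equal to 35 gives Q = 32 and P = 51.
DWL is the triangle between Q = 32 and Q = 64: ½·(64 − 32)·(51 − 35) = 256.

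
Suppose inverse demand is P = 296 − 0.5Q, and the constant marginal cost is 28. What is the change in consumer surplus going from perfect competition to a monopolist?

Perfect competition: P = MC = 28, so 296 − 0.5Q = 28 and Q = 536.
CS = ½·(296 − 28)·536 = 71824.
Monopoly sets MR = MC: 296 − Q = 28 ⇒ Q = 268, P = 296 − 0.5·268 = 162.
CS = ½·(296 − 162)·268 = 17956.
Change in consumer surplus: 17956 − 71824 = −53868.

Consumer surplus falls by 53868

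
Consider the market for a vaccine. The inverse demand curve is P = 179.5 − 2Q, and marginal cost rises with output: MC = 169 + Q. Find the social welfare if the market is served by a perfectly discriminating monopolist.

A perfectly discriminating monopolist sells every unit with P(Q) ≥ MC(Q), so output equals the competitive quantity Q = 3.5. Each buyer pays their reservation price, so CS = 0 and the firm captures all surplus.
TS = 18.375 (equal to competitive TS).

TS = 18.375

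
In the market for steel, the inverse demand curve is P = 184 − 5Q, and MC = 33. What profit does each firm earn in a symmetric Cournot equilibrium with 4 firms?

π_i = 182.408

In a 4-firm Cournot equilibrium, symmetry and the first-order condition give q = (184 − 33)/(25) = 6.04. So Q = 24.16 and P = 63.2.
Each firm's profit = (63.2 − 33)·6.04 = 182.408.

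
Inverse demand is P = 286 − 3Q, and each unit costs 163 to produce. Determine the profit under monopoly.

Profit = 1260.75

Monopoly sets MR = MC: 286 − 6Q = 163 ⇒ Q = 20.5, P = 286 − 3·20.5 = 224.5.
Profit = (224.5 − 163)·20.5 = 1260.75.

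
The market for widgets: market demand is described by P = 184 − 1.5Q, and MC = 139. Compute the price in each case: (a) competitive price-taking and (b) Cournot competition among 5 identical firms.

Competition: P = 139; Cournot: P = 146.5

Perfect competition: P = MC = 139, so 184 − 1.5Q = 139 and Q = 30.
Cournot with 5 identical firms: the symmetric best-response condition is 184 − 9q = 139. Each firm produces q = 5, total output Q = 25, price P = 146.5.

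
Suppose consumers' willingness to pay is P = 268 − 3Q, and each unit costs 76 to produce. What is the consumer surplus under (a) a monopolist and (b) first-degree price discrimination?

Monopoly: CS = 1536; Perfect PD: CS = 0

A monopolist chooses Q where MR = MC. MR = 268 − 6Q; setting this equal to 76 gives Q = 32 and P = 172.
CS = ½·(268 − 172)·32 = 1536.
A perfectly discriminating monopolist sells every unit with P(Q) ≥ MC(Q), so output equals the competitive quantity Q = 64. Each buyer pays their reservation price, so CS = 0 and the firm captures all surplus.
CS = 0.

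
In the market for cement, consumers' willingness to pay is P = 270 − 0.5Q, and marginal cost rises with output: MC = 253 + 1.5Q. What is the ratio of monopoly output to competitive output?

Q_m/Q_c = 0.8

Monopoly sets MR = MC: 270 − Q = 253 + 1.5Q ⇒ Q = 6.8, P = 270 − 0.5·6.8 = 266.6.
Competitive equilibrium sets price equal to marginal cost: 270 − 0.5Q = 253 + 1.5Q, so Q = 8.5 and P = 265.75.
Ratio Q_m/Q_c = 6.8/8.5 = 0.8.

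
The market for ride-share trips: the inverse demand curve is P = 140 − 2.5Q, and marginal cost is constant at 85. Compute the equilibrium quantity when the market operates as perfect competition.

Perfect competition: P = MC = 85, so 140 − 2.5Q = 85 and Q = 22.

Q = 22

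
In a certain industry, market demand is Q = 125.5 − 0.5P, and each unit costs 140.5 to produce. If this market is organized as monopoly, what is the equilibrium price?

P = 195.75

Inverting demand: P = 251 − 2Q.
The monopolist equates marginal revenue to marginal cost: 251 − 4Q = 140.5, so Q = 27.625. From demand, P = 195.75.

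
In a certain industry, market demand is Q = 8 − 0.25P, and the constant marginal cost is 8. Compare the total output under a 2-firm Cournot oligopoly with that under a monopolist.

Inverting demand: P = 32 − 4Q.
Cournot with 2 identical firms: the symmetric best-response condition is 32 − 12q = 8. Each firm produces q = 2, total output Q = 4, price P = 16.
A monopolist chooses Q where MR = MC. MR = 32 − 8Q; setting this equal to 8 gives Q = 3 and P = 20.

Cournot: Q = 4; Monopoly: Q = 3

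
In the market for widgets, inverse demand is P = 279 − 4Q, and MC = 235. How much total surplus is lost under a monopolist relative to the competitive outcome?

DWL = 60.5

Perfect competition: P = MC = 235, so 279 − 4Q = 235 and Q = 11.
Monopoly sets MR = MC: 279 − 8Q = 235 ⇒ Q = 5.5, P = 279 − 4·5.5 = 257.
DWL is the triangle between Q = 5.5 and Q = 11: ½·(11 − 5.5)·(257 − 235) = 60.5.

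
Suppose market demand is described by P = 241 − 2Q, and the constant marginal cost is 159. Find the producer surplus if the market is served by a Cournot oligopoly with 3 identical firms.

PS = 630.375

With 3 symmetric Cournot firms, each firm's FOC gives 241 − 8q = 159, so q = 10.25, Q = 3·10.25 = 30.75, and P = 179.5.
PS = (179.5 − 159)·30.75 = 630.375.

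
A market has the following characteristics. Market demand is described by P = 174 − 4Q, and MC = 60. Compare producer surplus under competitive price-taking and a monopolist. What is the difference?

Perfect competition: P = MC = 60, so 174 − 4Q = 60 and Q = 28.5.
PS = (60 − 60)·28.5 = 0.
A monopolist chooses Q where MR = MC. MR = 174 − 8Q; setting this equal to 60 gives Q = 14.25 and P = 117.
PS = (117 − 60)·14.25 = 812.25.
Change in producer surplus: 812.25 − 0 = 812.25.

Producer surplus rises by 812.25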